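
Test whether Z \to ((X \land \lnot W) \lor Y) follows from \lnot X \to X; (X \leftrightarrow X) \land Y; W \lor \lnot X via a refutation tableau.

Initial set: {(\lnot X \to X); ((X \leftrightarrow X) \land Y); (W \lor \lnot X); \lnot (Z \to ((X \land \lnot W) \lor Y))}.
((X \leftrightarrow X) \land Y): α-rule — add (X \leftrightarrow X), Y.
\lnot (Z \to ((X \land \lnot W) \lor Y)): α-rule — add Z, \lnot ((X \land \lnot W) \lor Y).
\lnot ((X \land \lnot W) \lor Y): α-rule — add \lnot (X \land \lnot W), \lnot Y.
× closes — contains both Y and \lnot Y.
All 1 branch closes.
Every branch closed, so the premises entail the conclusion.

Yes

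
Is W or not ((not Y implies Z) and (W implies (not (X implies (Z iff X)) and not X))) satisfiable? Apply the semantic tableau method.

Initial set: {(W or not ((not Y implies Z) and (W implies (not (X implies (Z iff X)) and not X))))}.
(W or not ((not Y implies Z) and (W implies (not (X implies (Z iff X)) and not X)))): β-rule — branch into W  //  not ((not Y implies Z) and (W implies (not (X implies (Z iff X)) and not X))).
  branch 1 (add W):
    ○ open, literals {W=true}.
  branch 2 (add not ((not Y implies Z) and (W implies (not (X implies (Z iff X)) and not X)))):
    not ((not Y implies Z) and (W implies (not (X implies (Z iff X)) and not X))): β-rule — branch into not (not Y implies Z)  //  not (W implies (not (X implies (Z iff X)) and not X)).
      branch 2.1 (add not (not Y implies Z)):
        not (not Y implies Z): α-rule — add not Y, not Z.
        ○ open, literals {Y=false, Z=false}.
      branch 2.2 (add not (W implies (not (X implies (Z iff X)) and not X))):
        not (W implies (not (X implies (Z iff X)) and not X)): α-rule — add W, not (not (X implies (Z iff X)) and not X).
        not (not (X implies (Z iff X)) and not X): β-rule — branch into not not (X implies (Z iff X))  //  not not X.
          branch 2.2.1 (add not not (X implies (Z iff X))):
            not not (X implies (Z iff X)): β-rule — branch into not X  //  (Z iff X).
              branch 2.2.1.1 (add not X):
                ○ open, literals {W=true, X=false}.
              branch 2.2.1.2 (add (Z iff X)):
                (Z iff X): β-rule — branch into Z, X  //  not Z, not X.
                  branch 2.2.1.2.1 (add Z, X):
                    ○ open, literals {W=true, X=true, Z=true}.
                  branch 2.2.1.2.2 (add not Z, not X):
                    ○ open, literals {W=true, X=false, Z=false}.
          branch 2.2.2 (add not not X):
            ○ open, literals {W=true, X=true}.
0 branches closed, 6 open.
An open branch gives a satisfying assignment: W=true.

Satisfiable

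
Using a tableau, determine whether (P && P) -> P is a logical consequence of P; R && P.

Initial set: {P; (R && P); !((P && P) -> P)}.
(R && P): α-rule — add R, P.
!((P && P) -> P): α-rule — add (P && P), !P.
× closes — contains both P and !P.
All 1 branch closes.
Every branch closed, so the premises entail the conclusion.

Yes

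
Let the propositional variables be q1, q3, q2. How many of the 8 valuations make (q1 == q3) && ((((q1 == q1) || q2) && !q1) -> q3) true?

2

Initial set: {T ((q1 == q3) && ((((q1 == q1) || q2) && !q1) -> q3))}.
T ((q1 == q3) && ((((q1 == q1) || q2) && !q1) -> q3)): α-rule — add T (q1 == q3), T ((((q1 == q1) || q2) && !q1) -> q3).
T (q1 == q3): β-rule — branch into T q1, T q3  //  F q1, F q3.
  branch 1 (add T q1, T q3):
    T ((((q1 == q1) || q2) && !q1) -> q3): β-rule — branch into F (((q1 == q1) || q2) && !q1)  //  T q3.
      branch 1.1 (add F (((q1 == q1) || q2) && !q1)):
        F (((q1 == q1) || q2) && !q1): β-rule — branch into F ((q1 == q1) || q2)  //  F !q1.
          branch 1.1.1 (add F ((q1 == q1) || q2)):
            F ((q1 == q1) || q2): α-rule — add F (q1 == q1), F q2.
            F (q1 == q1): β-rule — branch into T q1, F q1  //  F q1, T q1.
              branch 1.1.1.1 (add T q1, F q1):
                × closes — contains both q1 and !q1.
              branch 1.1.1.2 (add F q1, T q1):
                × closes — contains both q1 and !q1.
          branch 1.1.2 (add F !q1):
            ○ open, literals {q1=1, q3=1}.
      branch 1.2 (add T q3):
        ○ open, literals {q1=1, q3=1}.
  branch 2 (add F q1, F q3):
    T ((((q1 == q1) || q2) && !q1) -> q3): β-rule — branch into F (((q1 == q1) || q2) && !q1)  //  T q3.
      branch 2.1 (add F (((q1 == q1) || q2) && !q1)):
        F (((q1 == q1) || q2) && !q1): β-rule — branch into F ((q1 == q1) || q2)  //  F !q1.
          branch 2.1.1 (add F ((q1 == q1) || q2)):
            F ((q1 == q1) || q2): α-rule — add F (q1 == q1), F q2.
            F (q1 == q1): β-rule — branch into T q1, F q1  //  F q1, T q1.
              branch 2.1.1.1 (add T q1, F q1):
                × closes — contains both q1 and !q1.
              branch 2.1.1.2 (add F q1, T q1):
                × closes — contains both q1 and !q1.
          branch 2.1.2 (add F !q1):
            × closes — contains both q1 and !q1.
      branch 2.2 (add T q3):
        × closes — contains both q3 and !q3.
6 branches closed, 2 open.
Each open branch fixes some atoms; the unmentioned ones are free. Counting distinct full assignments: branch {q1=1, q3=1} (q2) contributes 2 new; branch {q1=1, q3=1} (q2) contributes 0 new. Total: 2.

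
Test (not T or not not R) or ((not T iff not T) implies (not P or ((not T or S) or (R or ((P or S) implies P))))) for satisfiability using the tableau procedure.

Satisfiable

Initial set: {T ((not T or not not R) or ((not T iff not T) implies (not P or ((not T or S) or (R or ((P or S) implies P))))))}.
T ((not T or not not R) or ((not T iff not T) implies (not P or ((not T or S) or (R or ((P or S) implies P)))))): β-rule — branch into T (not T or not not R)  //  T ((not T iff not T) implies (not P or ((not T or S) or (R or ((P or S) implies P))))).
  branch 1 (add T (not T or not not R)):
    T (not T or not not R): β-rule — branch into T not T  //  T not not R.
      branch 1.1 (add T not T):
        ○ open, literals {T=0}.
      branch 1.2 (add T not not R):
        T not not R: drop double negation, giving T R.
        ○ open, literals {R=1}.
  branch 2 (add T ((not T iff not T) implies (not P or ((not T or S) or (R or ((P or S) implies P)))))):
    T ((not T iff not T) implies (not P or ((not T or S) or (R or ((P or S) implies P))))): β-rule — branch into F (not T iff not T)  //  T (not P or ((not T or S) or (R or ((P or S) implies P)))).
      branch 2.1 (add F (not T iff not T)):
        F (not T iff not T): β-rule — branch into T not T, F not T  //  F not T, T not T.
          branch 2.1.1 (add T not T, F not T):
            × closes — contains both T and not T.
          branch 2.1.2 (add F not T, T not T):
            × closes — contains both T and not T.
      branch 2.2 (add T (not P or ((not T or S) or (R or ((P or S) implies P))))):
        T (not P or ((not T or S) or (R or ((P or S) implies P)))): β-rule — branch into T not P  //  T ((not T or S) or (R or ((P or S) implies P))).
          branch 2.2.1 (add T not P):
            ○ open, literals {P=0}.
          branch 2.2.2 (add T ((not T or S) or (R or ((P or S) implies P)))):
            T ((not T or S) or (R or ((P or S) implies P))): β-rule — branch into T (not T or S)  //  T (R or ((P or S) implies P)).
              branch 2.2.2.1 (add T (not T or S)):
                T (not T or S): β-rule — branch into T not T  //  T S.
                  branch 2.2.2.1.1 (add T not T):
                    ○ open, literals {T=0}.
                  branch 2.2.2.1.2 (add T S):
                    ○ open, literals {S=1}.
              branch 2.2.2.2 (add T (R or ((P or S) implies P))):
                T (R or ((P or S) implies P)): β-rule — branch into T R  //  T ((P or S) implies P).
                  branch 2.2.2.2.1 (add T R):
                    ○ open, literals {R=1}.
                  branch 2.2.2.2.2 (add T ((P or S) implies P)):
                    T ((P or S) implies P): β-rule — branch into F (P or S)  //  T P.
                      branch 2.2.2.2.2.1 (add F (P or S)):
                        F (P or S): α-rule — add F P, F S.
                        ○ open, literals {P=0, S=0}.
                      branch 2.2.2.2.2.2 (add T P):
                        ○ open, literals {P=1}.
2 branches closed, 8 open.
An open branch gives a satisfying assignment: T=0.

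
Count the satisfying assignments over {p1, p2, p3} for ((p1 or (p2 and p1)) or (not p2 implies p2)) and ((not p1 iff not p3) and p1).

2

Initial set: {(((p1 or (p2 and p1)) or (not p2 implies p2)) and ((not p1 iff not p3) and p1))}.
(((p1 or (p2 and p1)) or (not p2 implies p2)) and ((not p1 iff not p3) and p1)): α-rule — add ((p1 or (p2 and p1)) or (not p2 implies p2)), ((not p1 iff not p3) and p1).
((not p1 iff not p3) and p1): α-rule — add (not p1 iff not p3), p1.
((p1 or (p2 and p1)) or (not p2 implies p2)): β-rule — branch into (p1 or (p2 and p1))  //  (not p2 implies p2).
  branch 1 (add (p1 or (p2 and p1))):
    (not p1 iff not p3): β-rule — branch into not p1, not p3  //  not not p1, not not p3.
      branch 1.1 (add not p1, not p3):
        × closes — contains both p1 and not p1.
      branch 1.2 (add not not p1, not not p3):
        (p1 or (p2 and p1)): β-rule — branch into p1  //  (p2 and p1).
          branch 1.2.1 (add p1):
            ○ open, literals {p1=T, p3=T}.
          branch 1.2.2 (add (p2 and p1)):
            (p2 and p1): α-rule — add p2, p1.
            ○ open, literals {p1=T, p2=T, p3=T}.
  branch 2 (add (not p2 implies p2)):
    (not p1 iff not p3): β-rule — branch into not p1, not p3  //  not not p1, not not p3.
      branch 2.1 (add not p1, not p3):
        × closes — contains both p1 and not p1.
      branch 2.2 (add not not p1, not not p3):
        (not p2 implies p2): β-rule — branch into not not p2  //  p2.
          branch 2.2.1 (add not not p2):
            ○ open, literals {p1=T, p2=T, p3=T}.
          branch 2.2.2 (add p2):
            ○ open, literals {p1=T, p2=T, p3=T}.
2 branches closed, 4 open.
Each open branch fixes some atoms; the unmentioned ones are free. Counting distinct full assignments: branch {p1=T, p3=T} (p2) contributes 2 new; branch {p1=T, p2=T, p3=T} (none free) contributes 0 new; branch {p1=T, p2=T, p3=T} (none free) contributes 0 new; branch {p1=T, p2=T, p3=T} (none free) contributes 0 new. Total: 2.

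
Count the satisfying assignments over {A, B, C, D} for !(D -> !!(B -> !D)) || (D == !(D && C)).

Initial set: {(!(D -> !!(B -> !D)) || (D == !(D && C)))}.
(!(D -> !!(B -> !D)) || (D == !(D && C))): β-rule — branch into !(D -> !!(B -> !D))  //  (D == !(D && C)).
  branch 1 (add !(D -> !!(B -> !D))):
    !(D -> !!(B -> !D)): α-rule — add D, !!!(B -> !D).
    !!!(B -> !D): drop double negation, giving !(B -> !D).
    !(B -> !D): α-rule — add B, !!D.
    ○ open, literals {B=T, D=T}.
  branch 2 (add (D == !(D && C))):
    (D == !(D && C)): β-rule — branch into D, !(D && C)  //  !D, !!(D && C).
      branch 2.1 (add D, !(D && C)):
        !(D && C): β-rule — branch into !D  //  !C.
          branch 2.1.1 (add !D):
            × closes — contains both D and !D.
          branch 2.1.2 (add !C):
            ○ open, literals {C=F, D=T}.
      branch 2.2 (add !D, !!(D && C)):
        !!(D && C): α-rule — add D, C.
        × closes — contains both D and !D.
2 branches closed, 2 open.
Each open branch fixes some atoms; the unmentioned ones are free. Counting distinct full assignments: branch {B=T, D=T} (A, C) contributes 4 new; branch {C=F, D=T} (A, B) contributes 2 new. Total: 6.

6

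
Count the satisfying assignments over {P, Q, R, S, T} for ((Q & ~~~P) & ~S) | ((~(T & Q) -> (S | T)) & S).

Initial set: {(((Q & ~~~P) & ~S) | ((~(T & Q) -> (S | T)) & S))}.
(((Q & ~~~P) & ~S) | ((~(T & Q) -> (S | T)) & S)): β-rule — branch into ((Q & ~~~P) & ~S)  //  ((~(T & Q) -> (S | T)) & S).
  branch 1 (add ((Q & ~~~P) & ~S)):
    ((Q & ~~~P) & ~S): α-rule — add (Q & ~~~P), ~S.
    (Q & ~~~P): α-rule — add Q, ~~~P.
    ~~~P: drop double negation, giving ~P.
    ○ open, literals {P=0, Q=1, S=0}.
  branch 2 (add ((~(T & Q) -> (S | T)) & S)):
    ((~(T & Q) -> (S | T)) & S): α-rule — add (~(T & Q) -> (S | T)), S.
    (~(T & Q) -> (S | T)): β-rule — branch into ~~(T & Q)  //  (S | T).
      branch 2.1 (add ~~(T & Q)):
        ~~(T & Q): α-rule — add T, Q.
        ○ open, literals {Q=1, S=1, T=1}.
      branch 2.2 (add (S | T)):
        (S | T): β-rule — branch into S  //  T.
          branch 2.2.1 (add S):
            ○ open, literals {S=1}.
          branch 2.2.2 (add T):
            ○ open, literals {S=1, T=1}.
0 branches closed, 4 open.
Each open branch fixes some atoms; the unmentioned ones are free. Counting distinct full assignments: branch {P=0, Q=1, S=0} (R, T) contributes 4 new; branch {Q=1, S=1, T=1} (P, R) contributes 4 new; branch {S=1} (P, Q, R, T) contributes 12 new; branch {S=1, T=1} (P, Q, R) contributes 0 new. Total: 20.

20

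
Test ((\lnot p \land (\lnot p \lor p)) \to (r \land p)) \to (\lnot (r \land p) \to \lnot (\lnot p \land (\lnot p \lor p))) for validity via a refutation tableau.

Valid

Assume the negation and expand:
Initial set: {\lnot (((\lnot p \land (\lnot p \lor p)) \to (r \land p)) \to (\lnot (r \land p) \to \lnot (\lnot p \land (\lnot p \lor p))))}.
\lnot (((\lnot p \land (\lnot p \lor p)) \to (r \land p)) \to (\lnot (r \land p) \to \lnot (\lnot p \land (\lnot p \lor p)))): α-rule — add ((\lnot p \land (\lnot p \lor p)) \to (r \land p)), \lnot (\lnot (r \land p) \to \lnot (\lnot p \land (\lnot p \lor p))).
\lnot (\lnot (r \land p) \to \lnot (\lnot p \land (\lnot p \lor p))): α-rule — add \lnot (r \land p), \lnot \lnot (\lnot p \land (\lnot p \lor p)).
\lnot \lnot (\lnot p \land (\lnot p \lor p)): α-rule — add \lnot p, (\lnot p \lor p).
((\lnot p \land (\lnot p \lor p)) \to (r \land p)): β-rule — branch into \lnot (\lnot p \land (\lnot p \lor p))  //  (r \land p).
  branch 1 (add \lnot (\lnot p \land (\lnot p \lor p))):
    \lnot (r \land p): β-rule — branch into \lnot r  //  \lnot p.
      branch 1.1 (add \lnot r):
        (\lnot p \lor p): β-rule — branch into \lnot p  //  p.
          branch 1.1.1 (add \lnot p):
            \lnot (\lnot p \land (\lnot p \lor p)): β-rule — branch into \lnot \lnot p  //  \lnot (\lnot p \lor p).
              branch 1.1.1.1 (add \lnot \lnot p):
                × closes — contains both p and \lnot p.
              branch 1.1.1.2 (add \lnot (\lnot p \lor p)):
                \lnot (\lnot p \lor p): α-rule — add \lnot \lnot p, \lnot p.
                × closes — contains both p and \lnot p.
          branch 1.1.2 (add p):
            × closes — contains both p and \lnot p.
      branch 1.2 (add \lnot p):
        (\lnot p \lor p): β-rule — branch into \lnot p  //  p.
          branch 1.2.1 (add \lnot p):
            \lnot (\lnot p \land (\lnot p \lor p)): β-rule — branch into \lnot \lnot p  //  \lnot (\lnot p \lor p).
              branch 1.2.1.1 (add \lnot \lnot p):
                × closes — contains both p and \lnot p.
              branch 1.2.1.2 (add \lnot (\lnot p \lor p)):
                \lnot (\lnot p \lor p): α-rule — add \lnot \lnot p, \lnot p.
                × closes — contains both p and \lnot p.
          branch 1.2.2 (add p):
            × closes — contains both p and \lnot p.
  branch 2 (add (r \land p)):
    (r \land p): α-rule — add r, p.
    × closes — contains both p and \lnot p.
All 7 branches close.
Every branch closed, so the negation is unsatisfiable and the formula is valid.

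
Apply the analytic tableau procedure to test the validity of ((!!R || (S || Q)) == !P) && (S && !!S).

Assume the negation and expand:
Initial set: {F (((!!R || (S || Q)) == !P) && (S && !!S))}.
F (((!!R || (S || Q)) == !P) && (S && !!S)): β-rule — branch into F ((!!R || (S || Q)) == !P)  //  F (S && !!S).
  branch 1 (add F ((!!R || (S || Q)) == !P)):
    F ((!!R || (S || Q)) == !P): β-rule — branch into T (!!R || (S || Q)), F !P  //  F (!!R || (S || Q)), T !P.
      branch 1.1 (add T (!!R || (S || Q)), F !P):
        T (!!R || (S || Q)): β-rule — branch into T !!R  //  T (S || Q).
          branch 1.1.1 (add T !!R):
            T !!R: drop double negation, giving T R.
            ○ open, literals {P=1, R=1}.
          branch 1.1.2 (add T (S || Q)):
            T (S || Q): β-rule — branch into T S  //  T Q.
              branch 1.1.2.1 (add T S):
                ○ open, literals {P=1, S=1}.
              branch 1.1.2.2 (add T Q):
                ○ open, literals {P=1, Q=1}.
      branch 1.2 (add F (!!R || (S || Q)), T !P):
        F (!!R || (S || Q)): α-rule — add F !!R, F (S || Q).
        F !!R: drop double negation, giving F R.
        F (S || Q): α-rule — add F S, F Q.
        ○ open, literals {P=0, Q=0, R=0, S=0}.
  branch 2 (add F (S && !!S)):
    F (S && !!S): β-rule — branch into F S  //  F !!S.
      branch 2.1 (add F S):
        ○ open, literals {S=0}.
      branch 2.2 (add F !!S):
        F !!S: drop double negation, giving F S.
        ○ open, literals {S=0}.
0 branches closed, 6 open.
An open branch gives a countermodel: P=1, R=1 (unmentioned atoms arbitrary); under it the original formula is false.

Not valid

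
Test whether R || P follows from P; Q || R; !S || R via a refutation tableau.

Yes

Initial set: {P; (Q || R); (!S || R); !(R || P)}.
!(R || P): α-rule — add !R, !P.
× closes — contains both P and !P.
All 1 branch closes.
Every branch closed, so the premises entail the conclusion.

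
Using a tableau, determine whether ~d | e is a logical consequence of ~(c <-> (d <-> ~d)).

No

Initial set: {~(c <-> (d <-> ~d)); ~(~d | e)}.
~(~d | e): α-rule — add ~~d, ~e.
~(c <-> (d <-> ~d)): β-rule — branch into c, ~(d <-> ~d)  //  ~c, (d <-> ~d).
  branch 1 (add c, ~(d <-> ~d)):
    ~(d <-> ~d): β-rule — branch into d, ~~d  //  ~d, ~d.
      branch 1.1 (add d, ~~d):
        ○ open, literals {c=true, d=true, e=false}.
      branch 1.2 (add ~d, ~d):
        × closes — contains both d and ~d.
  branch 2 (add ~c, (d <-> ~d)):
    (d <-> ~d): β-rule — branch into d, ~d  //  ~d, ~~d.
      branch 2.1 (add d, ~d):
        × closes — contains both d and ~d.
      branch 2.2 (add ~d, ~~d):
        × closes — contains both d and ~d.
3 branches closed, 1 open.
An open branch gives a countermodel: c=true, d=true, e=false (unmentioned atoms arbitrary); the premises hold there but the conclusion fails.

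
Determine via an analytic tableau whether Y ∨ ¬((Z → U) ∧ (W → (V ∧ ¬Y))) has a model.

Satisfiable

Initial set: {(Y ∨ ¬((Z → U) ∧ (W → (V ∧ ¬Y))))}.
(Y ∨ ¬((Z → U) ∧ (W → (V ∧ ¬Y)))): β-rule — branch into Y  //  ¬((Z → U) ∧ (W → (V ∧ ¬Y))).
  branch 1 (add Y):
    ○ open, literals {Y=T}.
  branch 2 (add ¬((Z → U) ∧ (W → (V ∧ ¬Y)))):
    ¬((Z → U) ∧ (W → (V ∧ ¬Y))): β-rule — branch into ¬(Z → U)  //  ¬(W → (V ∧ ¬Y)).
      branch 2.1 (add ¬(Z → U)):
        ¬(Z → U): α-rule — add Z, ¬U.
        ○ open, literals {U=F, Z=T}.
      branch 2.2 (add ¬(W → (V ∧ ¬Y))):
        ¬(W → (V ∧ ¬Y)): α-rule — add W, ¬(V ∧ ¬Y).
        ¬(V ∧ ¬Y): β-rule — branch into ¬V  //  ¬¬Y.
          branch 2.2.1 (add ¬V):
            ○ open, literals {V=F, W=T}.
          branch 2.2.2 (add ¬¬Y):
            ○ open, literals {W=T, Y=T}.
0 branches closed, 4 open.
An open branch gives a satisfying assignment: Y=T.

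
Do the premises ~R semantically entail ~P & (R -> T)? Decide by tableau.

No

Initial set: {T ~R; F (~P & (R -> T))}.
F (~P & (R -> T)): β-rule — branch into F ~P  //  F (R -> T).
  branch 1 (add F ~P):
    ○ open, literals {P=T, R=F}.
  branch 2 (add F (R -> T)):
    F (R -> T): α-rule — add T R, F T.
    × closes — contains both R and ~R.
1 branch closed, 1 open.
An open branch gives a countermodel: P=T, R=F (unmentioned atoms arbitrary); the premises hold there but the conclusion fails.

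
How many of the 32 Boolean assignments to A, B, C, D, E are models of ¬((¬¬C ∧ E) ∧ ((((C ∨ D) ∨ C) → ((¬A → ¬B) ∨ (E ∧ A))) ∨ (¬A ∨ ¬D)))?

Initial set: {¬((¬¬C ∧ E) ∧ ((((C ∨ D) ∨ C) → ((¬A → ¬B) ∨ (E ∧ A))) ∨ (¬A ∨ ¬D)))}.
¬((¬¬C ∧ E) ∧ ((((C ∨ D) ∨ C) → ((¬A → ¬B) ∨ (E ∧ A))) ∨ (¬A ∨ ¬D))): β-rule — branch into ¬(¬¬C ∧ E)  //  ¬((((C ∨ D) ∨ C) → ((¬A → ¬B) ∨ (E ∧ A))) ∨ (¬A ∨ ¬D)).
  branch 1 (add ¬(¬¬C ∧ E)):
    ¬(¬¬C ∧ E): β-rule — branch into ¬¬¬C  //  ¬E.
      branch 1.1 (add ¬¬¬C):
        ¬¬¬C: drop double negation, giving ¬C.
        ○ open, literals {C=0}.
      branch 1.2 (add ¬E):
        ○ open, literals {E=0}.
  branch 2 (add ¬((((C ∨ D) ∨ C) → ((¬A → ¬B) ∨ (E ∧ A))) ∨ (¬A ∨ ¬D))):
    ¬((((C ∨ D) ∨ C) → ((¬A → ¬B) ∨ (E ∧ A))) ∨ (¬A ∨ ¬D)): α-rule — add ¬(((C ∨ D) ∨ C) → ((¬A → ¬B) ∨ (E ∧ A))), ¬(¬A ∨ ¬D).
    ¬(((C ∨ D) ∨ C) → ((¬A → ¬B) ∨ (E ∧ A))): α-rule — add ((C ∨ D) ∨ C), ¬((¬A → ¬B) ∨ (E ∧ A)).
    ¬(¬A ∨ ¬D): α-rule — add ¬¬A, ¬¬D.
    ¬((¬A → ¬B) ∨ (E ∧ A)): α-rule — add ¬(¬A → ¬B), ¬(E ∧ A).
    ¬(¬A → ¬B): α-rule — add ¬A, ¬¬B.
    × closes — contains both A and ¬A.
1 branch closed, 2 open.
Each open branch fixes some atoms; the unmentioned ones are free. Counting distinct full assignments: branch {C=0} (A, B, D, E) contributes 16 new; branch {E=0} (A, B, C, D) contributes 8 new. Total: 24.

24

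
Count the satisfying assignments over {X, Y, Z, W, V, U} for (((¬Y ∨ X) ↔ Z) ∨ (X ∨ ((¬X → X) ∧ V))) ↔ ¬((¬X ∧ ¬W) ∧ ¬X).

Initial set: {((((¬Y ∨ X) ↔ Z) ∨ (X ∨ ((¬X → X) ∧ V))) ↔ ¬((¬X ∧ ¬W) ∧ ¬X))}.
((((¬Y ∨ X) ↔ Z) ∨ (X ∨ ((¬X → X) ∧ V))) ↔ ¬((¬X ∧ ¬W) ∧ ¬X)): β-rule — branch into (((¬Y ∨ X) ↔ Z) ∨ (X ∨ ((¬X → X) ∧ V))), ¬((¬X ∧ ¬W) ∧ ¬X)  //  ¬(((¬Y ∨ X) ↔ Z) ∨ (X ∨ ((¬X → X) ∧ V))), ¬¬((¬X ∧ ¬W) ∧ ¬X).
  branch 1 (add (((¬Y ∨ X) ↔ Z) ∨ (X ∨ ((¬X → X) ∧ V))), ¬((¬X ∧ ¬W) ∧ ¬X)):
    (((¬Y ∨ X) ↔ Z) ∨ (X ∨ ((¬X → X) ∧ V))): β-rule — branch into ((¬Y ∨ X) ↔ Z)  //  (X ∨ ((¬X → X) ∧ V)).
      branch 1.1 (add ((¬Y ∨ X) ↔ Z)):
        ¬((¬X ∧ ¬W) ∧ ¬X): β-rule — branch into ¬(¬X ∧ ¬W)  //  ¬¬X.
          branch 1.1.1 (add ¬(¬X ∧ ¬W)):
            ((¬Y ∨ X) ↔ Z): β-rule — branch into (¬Y ∨ X), Z  //  ¬(¬Y ∨ X), ¬Z.
              branch 1.1.1.1 (add (¬Y ∨ X), Z):
                ¬(¬X ∧ ¬W): β-rule — branch into ¬¬X  //  ¬¬W.
                  branch 1.1.1.1.1 (add ¬¬X):
                    (¬Y ∨ X): β-rule — branch into ¬Y  //  X.
                      branch 1.1.1.1.1.1 (add ¬Y):
                        ○ open, literals {X=true, Y=false, Z=true}.
                      branch 1.1.1.1.1.2 (add X):
                        ○ open, literals {X=true, Z=true}.
                  branch 1.1.1.1.2 (add ¬¬W):
                    (¬Y ∨ X): β-rule — branch into ¬Y  //  X.
                      branch 1.1.1.1.2.1 (add ¬Y):
                        ○ open, literals {W=true, Y=false, Z=true}.
                      branch 1.1.1.1.2.2 (add X):
                        ○ open, literals {W=true, X=true, Z=true}.
              branch 1.1.1.2 (add ¬(¬Y ∨ X), ¬Z):
                ¬(¬Y ∨ X): α-rule — add ¬¬Y, ¬X.
                ¬(¬X ∧ ¬W): β-rule — branch into ¬¬X  //  ¬¬W.
                  branch 1.1.1.2.1 (add ¬¬X):
                    × closes — contains both X and ¬X.
                  branch 1.1.1.2.2 (add ¬¬W):
                    ○ open, literals {W=true, X=false, Y=true, Z=false}.
          branch 1.1.2 (add ¬¬X):
            ((¬Y ∨ X) ↔ Z): β-rule — branch into (¬Y ∨ X), Z  //  ¬(¬Y ∨ X), ¬Z.
              branch 1.1.2.1 (add (¬Y ∨ X), Z):
                (¬Y ∨ X): β-rule — branch into ¬Y  //  X.
                  branch 1.1.2.1.1 (add ¬Y):
                    ○ open, literals {X=true, Y=false, Z=true}.
                  branch 1.1.2.1.2 (add X):
                    ○ open, literals {X=true, Z=true}.
              branch 1.1.2.2 (add ¬(¬Y ∨ X), ¬Z):
                ¬(¬Y ∨ X): α-rule — add ¬¬Y, ¬X.
                × closes — contains both X and ¬X.
      branch 1.2 (add (X ∨ ((¬X → X) ∧ V))):
        ¬((¬X ∧ ¬W) ∧ ¬X): β-rule — branch into ¬(¬X ∧ ¬W)  //  ¬¬X.
          branch 1.2.1 (add ¬(¬X ∧ ¬W)):
            (X ∨ ((¬X → X) ∧ V)): β-rule — branch into X  //  ((¬X → X) ∧ V).
              branch 1.2.1.1 (add X):
                ¬(¬X ∧ ¬W): β-rule — branch into ¬¬X  //  ¬¬W.
                  branch 1.2.1.1.1 (add ¬¬X):
                    ○ open, literals {X=true}.
                  branch 1.2.1.1.2 (add ¬¬W):
                    ○ open, literals {W=true, X=true}.
              branch 1.2.1.2 (add ((¬X → X) ∧ V)):
                ((¬X → X) ∧ V): α-rule — add (¬X → X), V.
                ¬(¬X ∧ ¬W): β-rule — branch into ¬¬X  //  ¬¬W.
                  branch 1.2.1.2.1 (add ¬¬X):
                    (¬X → X): β-rule — branch into ¬¬X  //  X.
                      branch 1.2.1.2.1.1 (add ¬¬X):
                        ○ open, literals {V=true, X=true}.
                      branch 1.2.1.2.1.2 (add X):
                        ○ open, literals {V=true, X=true}.
                  branch 1.2.1.2.2 (add ¬¬W):
                    (¬X → X): β-rule — branch into ¬¬X  //  X.
                      branch 1.2.1.2.2.1 (add ¬¬X):
                        ○ open, literals {V=true, W=true, X=true}.
                      branch 1.2.1.2.2.2 (add X):
                        ○ open, literals {V=true, W=true, X=true}.
          branch 1.2.2 (add ¬¬X):
            (X ∨ ((¬X → X) ∧ V)): β-rule — branch into X  //  ((¬X → X) ∧ V).
              branch 1.2.2.1 (add X):
                ○ open, literals {X=true}.
              branch 1.2.2.2 (add ((¬X → X) ∧ V)):
                ((¬X → X) ∧ V): α-rule — add (¬X → X), V.
                (¬X → X): β-rule — branch into ¬¬X  //  X.
                  branch 1.2.2.2.1 (add ¬¬X):
                    ○ open, literals {V=true, X=true}.
                  branch 1.2.2.2.2 (add X):
                    ○ open, literals {V=true, X=true}.
  branch 2 (add ¬(((¬Y ∨ X) ↔ Z) ∨ (X ∨ ((¬X → X) ∧ V))), ¬¬((¬X ∧ ¬W) ∧ ¬X)):
    ¬(((¬Y ∨ X) ↔ Z) ∨ (X ∨ ((¬X → X) ∧ V))): α-rule — add ¬((¬Y ∨ X) ↔ Z), ¬(X ∨ ((¬X → X) ∧ V)).
    ¬¬((¬X ∧ ¬W) ∧ ¬X): α-rule — add (¬X ∧ ¬W), ¬X.
    ¬(X ∨ ((¬X → X) ∧ V)): α-rule — add ¬X, ¬((¬X → X) ∧ V).
    (¬X ∧ ¬W): α-rule — add ¬X, ¬W.
    ¬((¬Y ∨ X) ↔ Z): β-rule — branch into (¬Y ∨ X), ¬Z  //  ¬(¬Y ∨ X), Z.
      branch 2.1 (add (¬Y ∨ X), ¬Z):
        ¬((¬X → X) ∧ V): β-rule — branch into ¬(¬X → X)  //  ¬V.
          branch 2.1.1 (add ¬(¬X → X)):
            ¬(¬X → X): α-rule — add ¬X, ¬X.
            (¬Y ∨ X): β-rule — branch into ¬Y  //  X.
              branch 2.1.1.1 (add ¬Y):
                ○ open, literals {W=false, X=false, Y=false, Z=false}.
              branch 2.1.1.2 (add X):
                × closes — contains both X and ¬X.
          branch 2.1.2 (add ¬V):
            (¬Y ∨ X): β-rule — branch into ¬Y  //  X.
              branch 2.1.2.1 (add ¬Y):
                ○ open, literals {V=false, W=false, X=false, Y=false, Z=false}.
              branch 2.1.2.2 (add X):
                × closes — contains both X and ¬X.
      branch 2.2 (add ¬(¬Y ∨ X), Z):
        ¬(¬Y ∨ X): α-rule — add ¬¬Y, ¬X.
        ¬((¬X → X) ∧ V): β-rule — branch into ¬(¬X → X)  //  ¬V.
          branch 2.2.1 (add ¬(¬X → X)):
            ¬(¬X → X): α-rule — add ¬X, ¬X.
            ○ open, literals {W=false, X=false, Y=true, Z=true}.
          branch 2.2.2 (add ¬V):
            ○ open, literals {V=false, W=false, X=false, Y=true, Z=true}.
4 branches closed, 20 open.
Each open branch fixes some atoms; the unmentioned ones are free. Counting distinct full assignments: branch {X=true, Y=false, Z=true} (W, V, U) contributes 8 new; branch {X=true, Z=true} (Y, W, V, U) contributes 8 new; branch {W=true, Y=false, Z=true} (X, V, U) contributes 4 new; branch {W=true, X=true, Z=true} (Y, V, U) contributes 0 new; branch {W=true, X=false, Y=true, Z=false} (V, U) contributes 4 new; branch {X=true, Y=false, Z=true} (W, V, U) contributes 0 new; branch {X=true, Z=true} (Y, W, V, U) contributes 0 new; branch {X=true} (Y, Z, W, V, U) contributes 16 new; branch {W=true, X=true} (Y, Z, V, U) contributes 0 new; branch {V=true, X=true} (Y, Z, W, U) contributes 0 new; branch {V=true, X=true} (Y, Z, W, U) contributes 0 new; branch {V=true, W=true, X=true} (Y, Z, U) contributes 0 new; branch {V=true, W=true, X=true} (Y, Z, U) contributes 0 new; branch {X=true} (Y, Z, W, V, U) contributes 0 new; branch {V=true, X=true} (Y, Z, W, U) contributes 0 new; branch {V=true, X=true} (Y, Z, W, U) contributes 0 new; branch {W=false, X=false, Y=false, Z=false} (V, U) contributes 4 new; branch {V=false, W=false, X=false, Y=false, Z=false} (U) contributes 0 new; branch {W=false, X=false, Y=true, Z=true} (V, U) contributes 4 new; branch {V=false, W=false, X=false, Y=true, Z=true} (U) contributes 0 new. Total: 48.

48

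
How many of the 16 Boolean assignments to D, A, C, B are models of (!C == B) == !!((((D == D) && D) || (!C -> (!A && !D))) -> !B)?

Initial set: {((!C == B) == !!((((D == D) && D) || (!C -> (!A && !D))) -> !B))}.
((!C == B) == !!((((D == D) && D) || (!C -> (!A && !D))) -> !B)): β-rule — branch into (!C == B), !!((((D == D) && D) || (!C -> (!A && !D))) -> !B)  //  !(!C == B), !!!((((D == D) && D) || (!C -> (!A && !D))) -> !B).
  branch 1 (add (!C == B), !!((((D == D) && D) || (!C -> (!A && !D))) -> !B)):
    !!((((D == D) && D) || (!C -> (!A && !D))) -> !B): drop double negation, giving ((((D == D) && D) || (!C -> (!A && !D))) -> !B).
    (!C == B): β-rule — branch into !C, B  //  !!C, !B.
      branch 1.1 (add !C, B):
        ((((D == D) && D) || (!C -> (!A && !D))) -> !B): β-rule — branch into !(((D == D) && D) || (!C -> (!A && !D)))  //  !B.
          branch 1.1.1 (add !(((D == D) && D) || (!C -> (!A && !D)))):
            !(((D == D) && D) || (!C -> (!A && !D))): α-rule — add !((D == D) && D), !(!C -> (!A && !D)).
            !(!C -> (!A && !D)): α-rule — add !C, !(!A && !D).
            !((D == D) && D): β-rule — branch into !(D == D)  //  !D.
              branch 1.1.1.1 (add !(D == D)):
                !(!A && !D): β-rule — branch into !!A  //  !!D.
                  branch 1.1.1.1.1 (add !!A):
                    !(D == D): β-rule — branch into D, !D  //  !D, D.
                      branch 1.1.1.1.1.1 (add D, !D):
                        × closes — contains both D and !D.
                      branch 1.1.1.1.1.2 (add !D, D):
                        × closes — contains both D and !D.
                  branch 1.1.1.1.2 (add !!D):
                    !(D == D): β-rule — branch into D, !D  //  !D, D.
                      branch 1.1.1.1.2.1 (add D, !D):
                        × closes — contains both D and !D.
                      branch 1.1.1.1.2.2 (add !D, D):
                        × closes — contains both D and !D.
              branch 1.1.1.2 (add !D):
                !(!A && !D): β-rule — branch into !!A  //  !!D.
                  branch 1.1.1.2.1 (add !!A):
                    ○ open, literals {A=1, B=1, C=0, D=0}.
                  branch 1.1.1.2.2 (add !!D):
                    × closes — contains both D and !D.
          branch 1.1.2 (add !B):
            × closes — contains both B and !B.
      branch 1.2 (add !!C, !B):
        ((((D == D) && D) || (!C -> (!A && !D))) -> !B): β-rule — branch into !(((D == D) && D) || (!C -> (!A && !D)))  //  !B.
          branch 1.2.1 (add !(((D == D) && D) || (!C -> (!A && !D)))):
            !(((D == D) && D) || (!C -> (!A && !D))): α-rule — add !((D == D) && D), !(!C -> (!A && !D)).
            !(!C -> (!A && !D)): α-rule — add !C, !(!A && !D).
            × closes — contains both C and !C.
          branch 1.2.2 (add !B):
            ○ open, literals {B=0, C=1}.
  branch 2 (add !(!C == B), !!!((((D == D) && D) || (!C -> (!A && !D))) -> !B)):
    !!!((((D == D) && D) || (!C -> (!A && !D))) -> !B): drop double negation, giving !((((D == D) && D) || (!C -> (!A && !D))) -> !B).
    !((((D == D) && D) || (!C -> (!A && !D))) -> !B): α-rule — add (((D == D) && D) || (!C -> (!A && !D))), !!B.
    !(!C == B): β-rule — branch into !C, !B  //  !!C, B.
      branch 2.1 (add !C, !B):
        × closes — contains both B and !B.
      branch 2.2 (add !!C, B):
        (((D == D) && D) || (!C -> (!A && !D))): β-rule — branch into ((D == D) && D)  //  (!C -> (!A && !D)).
          branch 2.2.1 (add ((D == D) && D)):
            ((D == D) && D): α-rule — add (D == D), D.
            (D == D): β-rule — branch into D, D  //  !D, !D.
              branch 2.2.1.1 (add D, D):
                ○ open, literals {B=1, C=1, D=1}.
              branch 2.2.1.2 (add !D, !D):
                × closes — contains both D and !D.
          branch 2.2.2 (add (!C -> (!A && !D))):
            (!C -> (!A && !D)): β-rule — branch into !!C  //  (!A && !D).
              branch 2.2.2.1 (add !!C):
                ○ open, literals {B=1, C=1}.
              branch 2.2.2.2 (add (!A && !D)):
                (!A && !D): α-rule — add !A, !D.
                ○ open, literals {A=0, B=1, C=1, D=0}.
9 branches closed, 5 open.
Each open branch fixes some atoms; the unmentioned ones are free. Counting distinct full assignments: branch {A=1, B=1, C=0, D=0} (none free) contributes 1 new; branch {B=0, C=1} (D, A) contributes 4 new; branch {B=1, C=1, D=1} (A) contributes 2 new; branch {B=1, C=1} (D, A) contributes 2 new; branch {A=0, B=1, C=1, D=0} (none free) contributes 0 new. Total: 9.

9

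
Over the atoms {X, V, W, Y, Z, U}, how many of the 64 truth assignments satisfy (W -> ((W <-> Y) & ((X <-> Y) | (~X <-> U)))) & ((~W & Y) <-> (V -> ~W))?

22

Initial set: {((W -> ((W <-> Y) & ((X <-> Y) | (~X <-> U)))) & ((~W & Y) <-> (V -> ~W)))}.
((W -> ((W <-> Y) & ((X <-> Y) | (~X <-> U)))) & ((~W & Y) <-> (V -> ~W))): α-rule — add (W -> ((W <-> Y) & ((X <-> Y) | (~X <-> U)))), ((~W & Y) <-> (V -> ~W)).
(W -> ((W <-> Y) & ((X <-> Y) | (~X <-> U)))): β-rule — branch into ~W  //  ((W <-> Y) & ((X <-> Y) | (~X <-> U))).
  branch 1 (add ~W):
    ((~W & Y) <-> (V -> ~W)): β-rule — branch into (~W & Y), (V -> ~W)  //  ~(~W & Y), ~(V -> ~W).
      branch 1.1 (add (~W & Y), (V -> ~W)):
        (~W & Y): α-rule — add ~W, Y.
        (V -> ~W): β-rule — branch into ~V  //  ~W.
          branch 1.1.1 (add ~V):
            ○ open, literals {V=0, W=0, Y=1}.
          branch 1.1.2 (add ~W):
            ○ open, literals {W=0, Y=1}.
      branch 1.2 (add ~(~W & Y), ~(V -> ~W)):
        ~(V -> ~W): α-rule — add V, ~~W.
        × closes — contains both W and ~W.
  branch 2 (add ((W <-> Y) & ((X <-> Y) | (~X <-> U)))):
    ((W <-> Y) & ((X <-> Y) | (~X <-> U))): α-rule — add (W <-> Y), ((X <-> Y) | (~X <-> U)).
    ((~W & Y) <-> (V -> ~W)): β-rule — branch into (~W & Y), (V -> ~W)  //  ~(~W & Y), ~(V -> ~W).
      branch 2.1 (add (~W & Y), (V -> ~W)):
        (~W & Y): α-rule — add ~W, Y.
        (W <-> Y): β-rule — branch into W, Y  //  ~W, ~Y.
          branch 2.1.1 (add W, Y):
            × closes — contains both W and ~W.
          branch 2.1.2 (add ~W, ~Y):
            × closes — contains both Y and ~Y.
      branch 2.2 (add ~(~W & Y), ~(V -> ~W)):
        ~(V -> ~W): α-rule — add V, ~~W.
        (W <-> Y): β-rule — branch into W, Y  //  ~W, ~Y.
          branch 2.2.1 (add W, Y):
            ((X <-> Y) | (~X <-> U)): β-rule — branch into (X <-> Y)  //  (~X <-> U).
              branch 2.2.1.1 (add (X <-> Y)):
                ~(~W & Y): β-rule — branch into ~~W  //  ~Y.
                  branch 2.2.1.1.1 (add ~~W):
                    (X <-> Y): β-rule — branch into X, Y  //  ~X, ~Y.
                      branch 2.2.1.1.1.1 (add X, Y):
                        ○ open, literals {V=1, W=1, X=1, Y=1}.
                      branch 2.2.1.1.1.2 (add ~X, ~Y):
                        × closes — contains both Y and ~Y.
                  branch 2.2.1.1.2 (add ~Y):
                    × closes — contains both Y and ~Y.
              branch 2.2.1.2 (add (~X <-> U)):
                ~(~W & Y): β-rule — branch into ~~W  //  ~Y.
                  branch 2.2.1.2.1 (add ~~W):
                    (~X <-> U): β-rule — branch into ~X, U  //  ~~X, ~U.
                      branch 2.2.1.2.1.1 (add ~X, U):
                        ○ open, literals {U=1, V=1, W=1, X=0, Y=1}.
                      branch 2.2.1.2.1.2 (add ~~X, ~U):
                        ○ open, literals {U=0, V=1, W=1, X=1, Y=1}.
                  branch 2.2.1.2.2 (add ~Y):
                    × closes — contains both Y and ~Y.
          branch 2.2.2 (add ~W, ~Y):
            × closes — contains both W and ~W.
7 branches closed, 5 open.
Each open branch fixes some atoms; the unmentioned ones are free. Counting distinct full assignments: branch {V=0, W=0, Y=1} (X, Z, U) contributes 8 new; branch {W=0, Y=1} (X, V, Z, U) contributes 8 new; branch {V=1, W=1, X=1, Y=1} (Z, U) contributes 4 new; branch {U=1, V=1, W=1, X=0, Y=1} (Z) contributes 2 new; branch {U=0, V=1, W=1, X=1, Y=1} (Z) contributes 0 new. Total: 22.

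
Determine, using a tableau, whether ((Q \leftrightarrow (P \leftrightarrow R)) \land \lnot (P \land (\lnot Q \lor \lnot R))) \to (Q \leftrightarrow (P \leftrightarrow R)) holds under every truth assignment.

Valid

Assume the negation and expand:
Initial set: {F (((Q \leftrightarrow (P \leftrightarrow R)) \land \lnot (P \land (\lnot Q \lor \lnot R))) \to (Q \leftrightarrow (P \leftrightarrow R)))}.
F (((Q \leftrightarrow (P \leftrightarrow R)) \land \lnot (P \land (\lnot Q \lor \lnot R))) \to (Q \leftrightarrow (P \leftrightarrow R))): α-rule — add T ((Q \leftrightarrow (P \leftrightarrow R)) \land \lnot (P \land (\lnot Q \lor \lnot R))), F (Q \leftrightarrow (P \leftrightarrow R)).
T ((Q \leftrightarrow (P \leftrightarrow R)) \land \lnot (P \land (\lnot Q \lor \lnot R))): α-rule — add T (Q \leftrightarrow (P \leftrightarrow R)), T \lnot (P \land (\lnot Q \lor \lnot R)).
F (Q \leftrightarrow (P \leftrightarrow R)): β-rule — branch into T Q, F (P \leftrightarrow R)  //  F Q, T (P \leftrightarrow R).
  branch 1 (add T Q, F (P \leftrightarrow R)):
    T (Q \leftrightarrow (P \leftrightarrow R)): β-rule — branch into T Q, T (P \leftrightarrow R)  //  F Q, F (P \leftrightarrow R).
      branch 1.1 (add T Q, T (P \leftrightarrow R)):
        T \lnot (P \land (\lnot Q \lor \lnot R)): β-rule — branch into F P  //  F (\lnot Q \lor \lnot R).
          branch 1.1.1 (add F P):
            F (P \leftrightarrow R): β-rule — branch into T P, F R  //  F P, T R.
              branch 1.1.1.1 (add T P, F R):
                × closes — contains both P and \lnot P.
              branch 1.1.1.2 (add F P, T R):
                T (P \leftrightarrow R): β-rule — branch into T P, T R  //  F P, F R.
                  branch 1.1.1.2.1 (add T P, T R):
                    × closes — contains both P and \lnot P.
                  branch 1.1.1.2.2 (add F P, F R):
                    × closes — contains both R and \lnot R.
          branch 1.1.2 (add F (\lnot Q \lor \lnot R)):
            F (\lnot Q \lor \lnot R): α-rule — add F \lnot Q, F \lnot R.
            F (P \leftrightarrow R): β-rule — branch into T P, F R  //  F P, T R.
              branch 1.1.2.1 (add T P, F R):
                × closes — contains both R and \lnot R.
              branch 1.1.2.2 (add F P, T R):
                T (P \leftrightarrow R): β-rule — branch into T P, T R  //  F P, F R.
                  branch 1.1.2.2.1 (add T P, T R):
                    × closes — contains both P and \lnot P.
                  branch 1.1.2.2.2 (add F P, F R):
                    × closes — contains both R and \lnot R.
      branch 1.2 (add F Q, F (P \leftrightarrow R)):
        × closes — contains both Q and \lnot Q.
  branch 2 (add F Q, T (P \leftrightarrow R)):
    T (Q \leftrightarrow (P \leftrightarrow R)): β-rule — branch into T Q, T (P \leftrightarrow R)  //  F Q, F (P \leftrightarrow R).
      branch 2.1 (add T Q, T (P \leftrightarrow R)):
        × closes — contains both Q and \lnot Q.
      branch 2.2 (add F Q, F (P \leftrightarrow R)):
        T \lnot (P \land (\lnot Q \lor \lnot R)): β-rule — branch into F P  //  F (\lnot Q \lor \lnot R).
          branch 2.2.1 (add F P):
            T (P \leftrightarrow R): β-rule — branch into T P, T R  //  F P, F R.
              branch 2.2.1.1 (add T P, T R):
                × closes — contains both P and \lnot P.
              branch 2.2.1.2 (add F P, F R):
                F (P \leftrightarrow R): β-rule — branch into T P, F R  //  F P, T R.
                  branch 2.2.1.2.1 (add T P, F R):
                    × closes — contains both P and \lnot P.
                  branch 2.2.1.2.2 (add F P, T R):
                    × closes — contains both R and \lnot R.
          branch 2.2.2 (add F (\lnot Q \lor \lnot R)):
            F (\lnot Q \lor \lnot R): α-rule — add F \lnot Q, F \lnot R.
            × closes — contains both Q and \lnot Q.
All 12 branches close.
Every branch closed, so the negation is unsatisfiable and the formula is valid.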